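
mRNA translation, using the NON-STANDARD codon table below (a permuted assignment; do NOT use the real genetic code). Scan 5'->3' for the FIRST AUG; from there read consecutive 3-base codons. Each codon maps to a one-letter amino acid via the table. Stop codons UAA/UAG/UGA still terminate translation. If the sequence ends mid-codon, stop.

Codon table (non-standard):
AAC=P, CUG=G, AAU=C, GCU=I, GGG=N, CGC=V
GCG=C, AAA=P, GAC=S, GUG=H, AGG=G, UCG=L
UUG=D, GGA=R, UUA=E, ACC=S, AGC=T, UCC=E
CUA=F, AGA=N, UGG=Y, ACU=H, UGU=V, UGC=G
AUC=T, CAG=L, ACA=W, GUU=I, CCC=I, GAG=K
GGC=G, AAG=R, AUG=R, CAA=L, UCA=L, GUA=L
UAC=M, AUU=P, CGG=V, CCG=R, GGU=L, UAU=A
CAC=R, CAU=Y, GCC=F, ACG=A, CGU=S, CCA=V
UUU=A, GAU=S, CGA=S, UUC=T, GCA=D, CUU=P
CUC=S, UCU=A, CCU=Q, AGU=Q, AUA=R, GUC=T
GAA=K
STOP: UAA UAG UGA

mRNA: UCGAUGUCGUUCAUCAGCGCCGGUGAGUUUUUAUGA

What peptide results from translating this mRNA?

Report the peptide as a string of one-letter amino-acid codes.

Answer: RLTTTFLKAE

Derivation:
start AUG at pos 3
pos 3: AUG -> R; peptide=R
pos 6: UCG -> L; peptide=RL
pos 9: UUC -> T; peptide=RLT
pos 12: AUC -> T; peptide=RLTT
pos 15: AGC -> T; peptide=RLTTT
pos 18: GCC -> F; peptide=RLTTTF
pos 21: GGU -> L; peptide=RLTTTFL
pos 24: GAG -> K; peptide=RLTTTFLK
pos 27: UUU -> A; peptide=RLTTTFLKA
pos 30: UUA -> E; peptide=RLTTTFLKAE
pos 33: UGA -> STOP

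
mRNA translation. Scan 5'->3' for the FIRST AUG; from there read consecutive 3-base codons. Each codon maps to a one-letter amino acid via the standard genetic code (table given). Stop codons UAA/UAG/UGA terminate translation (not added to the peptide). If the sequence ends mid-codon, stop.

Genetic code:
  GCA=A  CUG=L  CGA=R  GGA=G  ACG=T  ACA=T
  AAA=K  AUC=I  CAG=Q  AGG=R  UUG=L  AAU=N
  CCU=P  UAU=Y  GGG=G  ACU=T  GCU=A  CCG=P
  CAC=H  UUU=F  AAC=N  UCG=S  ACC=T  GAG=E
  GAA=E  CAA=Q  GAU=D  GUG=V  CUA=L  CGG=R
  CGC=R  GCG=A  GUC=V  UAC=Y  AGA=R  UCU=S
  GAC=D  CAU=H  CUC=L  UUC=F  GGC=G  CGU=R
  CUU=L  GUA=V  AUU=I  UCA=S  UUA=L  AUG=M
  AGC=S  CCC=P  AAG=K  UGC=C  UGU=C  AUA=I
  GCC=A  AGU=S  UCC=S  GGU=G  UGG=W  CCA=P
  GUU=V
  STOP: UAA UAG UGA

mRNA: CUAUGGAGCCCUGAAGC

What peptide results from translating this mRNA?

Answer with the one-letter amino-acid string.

start AUG at pos 2
pos 2: AUG -> M; peptide=M
pos 5: GAG -> E; peptide=ME
pos 8: CCC -> P; peptide=MEP
pos 11: UGA -> STOP

Answer: MEP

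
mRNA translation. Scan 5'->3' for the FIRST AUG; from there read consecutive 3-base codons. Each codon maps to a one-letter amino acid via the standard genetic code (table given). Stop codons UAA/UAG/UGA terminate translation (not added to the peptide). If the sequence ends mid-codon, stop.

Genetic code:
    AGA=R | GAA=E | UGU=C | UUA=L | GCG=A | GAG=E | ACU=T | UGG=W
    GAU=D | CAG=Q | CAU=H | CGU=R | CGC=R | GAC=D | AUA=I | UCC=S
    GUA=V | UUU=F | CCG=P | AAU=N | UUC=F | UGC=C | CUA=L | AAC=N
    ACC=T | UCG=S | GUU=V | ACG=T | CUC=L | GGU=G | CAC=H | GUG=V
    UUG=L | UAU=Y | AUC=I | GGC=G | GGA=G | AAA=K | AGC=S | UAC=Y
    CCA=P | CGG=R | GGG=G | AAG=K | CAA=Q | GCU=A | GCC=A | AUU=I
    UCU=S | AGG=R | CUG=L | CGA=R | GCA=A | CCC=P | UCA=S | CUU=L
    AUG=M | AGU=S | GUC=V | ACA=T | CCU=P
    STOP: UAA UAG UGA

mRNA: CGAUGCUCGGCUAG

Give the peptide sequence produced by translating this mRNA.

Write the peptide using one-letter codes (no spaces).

Answer: MLG

Derivation:
start AUG at pos 2
pos 2: AUG -> M; peptide=M
pos 5: CUC -> L; peptide=ML
pos 8: GGC -> G; peptide=MLG
pos 11: UAG -> STOP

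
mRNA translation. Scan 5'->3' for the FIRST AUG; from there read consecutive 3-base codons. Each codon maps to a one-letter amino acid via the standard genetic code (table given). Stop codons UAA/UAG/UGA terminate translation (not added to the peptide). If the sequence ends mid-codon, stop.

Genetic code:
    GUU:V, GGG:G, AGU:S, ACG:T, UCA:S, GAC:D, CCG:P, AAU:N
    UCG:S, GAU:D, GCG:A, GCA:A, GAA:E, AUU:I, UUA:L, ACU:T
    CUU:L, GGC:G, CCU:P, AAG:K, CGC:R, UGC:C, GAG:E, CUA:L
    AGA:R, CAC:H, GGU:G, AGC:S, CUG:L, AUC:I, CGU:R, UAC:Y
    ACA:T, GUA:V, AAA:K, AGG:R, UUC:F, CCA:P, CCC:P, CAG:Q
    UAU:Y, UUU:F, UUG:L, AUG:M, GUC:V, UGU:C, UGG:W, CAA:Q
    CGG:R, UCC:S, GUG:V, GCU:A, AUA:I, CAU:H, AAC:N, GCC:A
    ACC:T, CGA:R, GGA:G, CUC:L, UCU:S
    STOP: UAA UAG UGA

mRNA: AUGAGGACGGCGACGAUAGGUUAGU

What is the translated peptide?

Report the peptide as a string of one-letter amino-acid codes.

start AUG at pos 0
pos 0: AUG -> M; peptide=M
pos 3: AGG -> R; peptide=MR
pos 6: ACG -> T; peptide=MRT
pos 9: GCG -> A; peptide=MRTA
pos 12: ACG -> T; peptide=MRTAT
pos 15: AUA -> I; peptide=MRTATI
pos 18: GGU -> G; peptide=MRTATIG
pos 21: UAG -> STOP

Answer: MRTATIG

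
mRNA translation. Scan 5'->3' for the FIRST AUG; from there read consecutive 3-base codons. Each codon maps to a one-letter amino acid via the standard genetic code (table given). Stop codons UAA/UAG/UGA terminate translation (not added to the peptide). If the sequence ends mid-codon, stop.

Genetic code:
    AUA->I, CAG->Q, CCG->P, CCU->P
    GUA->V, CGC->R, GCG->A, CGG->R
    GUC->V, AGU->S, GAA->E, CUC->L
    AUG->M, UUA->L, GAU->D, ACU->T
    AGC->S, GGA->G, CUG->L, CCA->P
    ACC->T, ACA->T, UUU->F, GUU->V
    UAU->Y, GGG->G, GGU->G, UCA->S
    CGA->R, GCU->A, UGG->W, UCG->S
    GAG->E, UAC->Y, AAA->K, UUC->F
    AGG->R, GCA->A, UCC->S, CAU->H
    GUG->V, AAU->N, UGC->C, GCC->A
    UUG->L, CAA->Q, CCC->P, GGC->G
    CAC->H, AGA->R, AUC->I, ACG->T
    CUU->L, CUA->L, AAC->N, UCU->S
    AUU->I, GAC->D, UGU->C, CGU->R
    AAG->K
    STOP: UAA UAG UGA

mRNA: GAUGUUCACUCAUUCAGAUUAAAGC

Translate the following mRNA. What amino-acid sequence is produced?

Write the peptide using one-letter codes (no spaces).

start AUG at pos 1
pos 1: AUG -> M; peptide=M
pos 4: UUC -> F; peptide=MF
pos 7: ACU -> T; peptide=MFT
pos 10: CAU -> H; peptide=MFTH
pos 13: UCA -> S; peptide=MFTHS
pos 16: GAU -> D; peptide=MFTHSD
pos 19: UAA -> STOP

Answer: MFTHSD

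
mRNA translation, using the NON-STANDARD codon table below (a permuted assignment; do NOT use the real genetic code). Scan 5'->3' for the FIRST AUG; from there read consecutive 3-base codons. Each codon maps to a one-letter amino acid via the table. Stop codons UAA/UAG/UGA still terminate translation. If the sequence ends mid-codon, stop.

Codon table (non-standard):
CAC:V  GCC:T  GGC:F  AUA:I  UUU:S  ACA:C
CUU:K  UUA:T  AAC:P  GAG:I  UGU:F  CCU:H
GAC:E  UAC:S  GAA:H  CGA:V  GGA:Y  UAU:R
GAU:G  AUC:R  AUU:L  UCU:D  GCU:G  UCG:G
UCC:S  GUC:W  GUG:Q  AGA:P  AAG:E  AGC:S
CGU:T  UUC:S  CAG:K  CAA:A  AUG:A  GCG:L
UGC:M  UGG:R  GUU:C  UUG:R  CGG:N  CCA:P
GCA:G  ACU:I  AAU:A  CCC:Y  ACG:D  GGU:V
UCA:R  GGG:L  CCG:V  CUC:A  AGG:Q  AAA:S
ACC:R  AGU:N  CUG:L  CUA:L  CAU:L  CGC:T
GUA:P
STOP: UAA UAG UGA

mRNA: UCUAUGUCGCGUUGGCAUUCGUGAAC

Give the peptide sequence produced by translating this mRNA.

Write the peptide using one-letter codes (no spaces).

Answer: AGTRLG

Derivation:
start AUG at pos 3
pos 3: AUG -> A; peptide=A
pos 6: UCG -> G; peptide=AG
pos 9: CGU -> T; peptide=AGT
pos 12: UGG -> R; peptide=AGTR
pos 15: CAU -> L; peptide=AGTRL
pos 18: UCG -> G; peptide=AGTRLG
pos 21: UGA -> STOP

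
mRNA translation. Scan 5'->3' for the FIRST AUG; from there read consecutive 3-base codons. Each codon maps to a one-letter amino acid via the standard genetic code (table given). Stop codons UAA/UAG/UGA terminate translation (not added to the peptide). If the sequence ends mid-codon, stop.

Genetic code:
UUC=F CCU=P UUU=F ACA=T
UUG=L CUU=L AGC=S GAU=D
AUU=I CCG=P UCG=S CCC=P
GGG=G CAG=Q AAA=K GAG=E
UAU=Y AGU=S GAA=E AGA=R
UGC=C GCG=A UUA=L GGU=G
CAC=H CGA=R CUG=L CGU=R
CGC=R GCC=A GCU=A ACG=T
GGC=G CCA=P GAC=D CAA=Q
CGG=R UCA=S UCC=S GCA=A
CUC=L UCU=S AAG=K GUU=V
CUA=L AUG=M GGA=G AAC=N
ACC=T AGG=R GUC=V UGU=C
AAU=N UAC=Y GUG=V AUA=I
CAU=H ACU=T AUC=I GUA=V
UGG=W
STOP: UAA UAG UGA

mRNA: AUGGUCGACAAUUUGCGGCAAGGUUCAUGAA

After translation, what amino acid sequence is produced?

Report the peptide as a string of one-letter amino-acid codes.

Answer: MVDNLRQGS

Derivation:
start AUG at pos 0
pos 0: AUG -> M; peptide=M
pos 3: GUC -> V; peptide=MV
pos 6: GAC -> D; peptide=MVD
pos 9: AAU -> N; peptide=MVDN
pos 12: UUG -> L; peptide=MVDNL
pos 15: CGG -> R; peptide=MVDNLR
pos 18: CAA -> Q; peptide=MVDNLRQ
pos 21: GGU -> G; peptide=MVDNLRQG
pos 24: UCA -> S; peptide=MVDNLRQGS
pos 27: UGA -> STOP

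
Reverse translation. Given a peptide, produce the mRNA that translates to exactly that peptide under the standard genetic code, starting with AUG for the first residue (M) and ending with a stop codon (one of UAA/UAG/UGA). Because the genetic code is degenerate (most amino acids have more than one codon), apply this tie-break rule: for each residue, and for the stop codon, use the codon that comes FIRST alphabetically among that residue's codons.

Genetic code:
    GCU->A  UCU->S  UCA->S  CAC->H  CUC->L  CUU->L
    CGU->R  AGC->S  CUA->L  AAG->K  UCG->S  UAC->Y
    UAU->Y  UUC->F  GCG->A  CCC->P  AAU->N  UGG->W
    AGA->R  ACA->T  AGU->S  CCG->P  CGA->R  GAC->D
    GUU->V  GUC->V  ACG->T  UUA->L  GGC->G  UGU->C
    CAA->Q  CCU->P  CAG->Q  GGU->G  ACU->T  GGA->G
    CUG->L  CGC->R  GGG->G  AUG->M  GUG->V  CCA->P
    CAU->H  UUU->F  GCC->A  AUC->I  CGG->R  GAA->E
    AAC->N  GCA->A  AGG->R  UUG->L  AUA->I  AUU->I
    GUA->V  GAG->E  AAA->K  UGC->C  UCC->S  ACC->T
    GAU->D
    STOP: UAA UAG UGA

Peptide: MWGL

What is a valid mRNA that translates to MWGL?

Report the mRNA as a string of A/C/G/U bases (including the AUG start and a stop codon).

Answer: mRNA: AUGUGGGGACUAUAA

Derivation:
residue 1: M -> AUG (start codon)
residue 2: W -> UGG (only codon)
residue 3: G codons sorted = GGA,GGC,GGG,GGU -> pick first = GGA
residue 4: L codons sorted = CUA,CUC,CUG,CUU,UUA,UUG -> pick first = CUA
terminator: stop codons sorted = UAA,UAG,UGA -> pick first = UAA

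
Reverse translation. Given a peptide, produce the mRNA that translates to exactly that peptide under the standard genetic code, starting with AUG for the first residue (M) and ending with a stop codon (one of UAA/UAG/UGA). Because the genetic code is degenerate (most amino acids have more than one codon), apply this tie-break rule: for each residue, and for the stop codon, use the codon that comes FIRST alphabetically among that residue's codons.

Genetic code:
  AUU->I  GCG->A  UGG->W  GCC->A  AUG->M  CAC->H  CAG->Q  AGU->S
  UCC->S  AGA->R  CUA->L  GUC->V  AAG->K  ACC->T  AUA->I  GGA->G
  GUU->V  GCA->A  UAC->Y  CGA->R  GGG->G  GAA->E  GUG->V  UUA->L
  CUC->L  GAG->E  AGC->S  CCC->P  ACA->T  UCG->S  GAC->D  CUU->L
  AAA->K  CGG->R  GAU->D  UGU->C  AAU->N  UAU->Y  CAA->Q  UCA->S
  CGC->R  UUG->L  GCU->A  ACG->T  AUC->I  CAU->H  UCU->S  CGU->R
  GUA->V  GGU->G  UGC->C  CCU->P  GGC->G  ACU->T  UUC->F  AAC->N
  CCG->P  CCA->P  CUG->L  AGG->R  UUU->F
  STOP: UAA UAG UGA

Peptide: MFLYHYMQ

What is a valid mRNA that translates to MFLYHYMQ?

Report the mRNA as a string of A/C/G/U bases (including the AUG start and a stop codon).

Answer: mRNA: AUGUUCCUAUACCACUACAUGCAAUAA

Derivation:
residue 1: M -> AUG (start codon)
residue 2: F codons sorted = UUC,UUU -> pick first = UUC
residue 3: L codons sorted = CUA,CUC,CUG,CUU,UUA,UUG -> pick first = CUA
residue 4: Y codons sorted = UAC,UAU -> pick first = UAC
residue 5: H codons sorted = CAC,CAU -> pick first = CAC
residue 6: Y codons sorted = UAC,UAU -> pick first = UAC
residue 7: M -> AUG (only codon)
residue 8: Q codons sorted = CAA,CAG -> pick first = CAA
terminator: stop codons sorted = UAA,UAG,UGA -> pick first = UAA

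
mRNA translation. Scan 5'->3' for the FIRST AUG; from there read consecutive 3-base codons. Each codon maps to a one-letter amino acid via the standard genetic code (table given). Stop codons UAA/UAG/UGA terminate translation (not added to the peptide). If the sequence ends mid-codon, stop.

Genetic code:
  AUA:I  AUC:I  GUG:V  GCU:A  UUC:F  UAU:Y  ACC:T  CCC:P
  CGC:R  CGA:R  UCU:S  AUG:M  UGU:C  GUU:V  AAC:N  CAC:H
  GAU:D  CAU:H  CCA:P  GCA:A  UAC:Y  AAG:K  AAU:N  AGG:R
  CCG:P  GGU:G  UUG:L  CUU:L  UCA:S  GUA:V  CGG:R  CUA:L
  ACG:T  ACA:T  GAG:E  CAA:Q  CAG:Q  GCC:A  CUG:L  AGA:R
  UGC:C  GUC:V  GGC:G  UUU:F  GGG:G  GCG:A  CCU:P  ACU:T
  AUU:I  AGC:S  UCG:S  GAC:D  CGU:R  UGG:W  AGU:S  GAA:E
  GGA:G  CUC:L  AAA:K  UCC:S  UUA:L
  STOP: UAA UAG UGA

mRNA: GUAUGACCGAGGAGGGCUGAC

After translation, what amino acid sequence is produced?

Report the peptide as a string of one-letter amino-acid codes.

start AUG at pos 2
pos 2: AUG -> M; peptide=M
pos 5: ACC -> T; peptide=MT
pos 8: GAG -> E; peptide=MTE
pos 11: GAG -> E; peptide=MTEE
pos 14: GGC -> G; peptide=MTEEG
pos 17: UGA -> STOP

Answer: MTEEG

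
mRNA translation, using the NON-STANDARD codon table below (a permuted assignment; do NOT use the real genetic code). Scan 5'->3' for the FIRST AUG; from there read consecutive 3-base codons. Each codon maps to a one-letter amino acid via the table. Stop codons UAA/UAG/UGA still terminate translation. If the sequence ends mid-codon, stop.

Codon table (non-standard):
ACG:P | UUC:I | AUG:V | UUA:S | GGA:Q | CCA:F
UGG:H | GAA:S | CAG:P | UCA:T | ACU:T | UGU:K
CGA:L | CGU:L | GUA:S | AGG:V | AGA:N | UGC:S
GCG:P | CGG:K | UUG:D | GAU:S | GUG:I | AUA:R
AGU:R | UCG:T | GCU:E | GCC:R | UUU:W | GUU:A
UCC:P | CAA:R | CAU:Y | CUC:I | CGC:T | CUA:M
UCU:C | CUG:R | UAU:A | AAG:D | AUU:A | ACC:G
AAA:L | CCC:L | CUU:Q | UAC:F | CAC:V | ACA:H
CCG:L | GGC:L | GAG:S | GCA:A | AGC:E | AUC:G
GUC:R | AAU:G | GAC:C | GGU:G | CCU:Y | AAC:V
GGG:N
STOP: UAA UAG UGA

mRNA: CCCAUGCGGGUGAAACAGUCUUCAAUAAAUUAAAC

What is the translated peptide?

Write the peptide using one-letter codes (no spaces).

start AUG at pos 3
pos 3: AUG -> V; peptide=V
pos 6: CGG -> K; peptide=VK
pos 9: GUG -> I; peptide=VKI
pos 12: AAA -> L; peptide=VKIL
pos 15: CAG -> P; peptide=VKILP
pos 18: UCU -> C; peptide=VKILPC
pos 21: UCA -> T; peptide=VKILPCT
pos 24: AUA -> R; peptide=VKILPCTR
pos 27: AAU -> G; peptide=VKILPCTRG
pos 30: UAA -> STOP

Answer: VKILPCTRG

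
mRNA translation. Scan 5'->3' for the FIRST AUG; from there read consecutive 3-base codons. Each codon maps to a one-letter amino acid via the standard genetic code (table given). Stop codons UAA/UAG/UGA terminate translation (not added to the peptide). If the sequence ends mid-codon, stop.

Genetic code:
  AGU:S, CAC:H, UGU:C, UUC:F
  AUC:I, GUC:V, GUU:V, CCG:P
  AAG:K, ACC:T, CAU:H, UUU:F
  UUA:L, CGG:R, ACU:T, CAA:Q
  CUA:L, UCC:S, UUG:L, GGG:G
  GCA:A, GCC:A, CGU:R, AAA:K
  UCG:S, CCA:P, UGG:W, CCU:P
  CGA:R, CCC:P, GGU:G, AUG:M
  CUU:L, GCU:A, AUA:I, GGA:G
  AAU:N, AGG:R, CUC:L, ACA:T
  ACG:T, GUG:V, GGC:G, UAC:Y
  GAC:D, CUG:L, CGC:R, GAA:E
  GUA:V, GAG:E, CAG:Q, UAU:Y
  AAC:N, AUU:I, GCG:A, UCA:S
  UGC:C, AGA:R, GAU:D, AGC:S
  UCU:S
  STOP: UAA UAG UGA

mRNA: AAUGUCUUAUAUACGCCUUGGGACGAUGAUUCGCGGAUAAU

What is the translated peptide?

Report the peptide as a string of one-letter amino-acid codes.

start AUG at pos 1
pos 1: AUG -> M; peptide=M
pos 4: UCU -> S; peptide=MS
pos 7: UAU -> Y; peptide=MSY
pos 10: AUA -> I; peptide=MSYI
pos 13: CGC -> R; peptide=MSYIR
pos 16: CUU -> L; peptide=MSYIRL
pos 19: GGG -> G; peptide=MSYIRLG
pos 22: ACG -> T; peptide=MSYIRLGT
pos 25: AUG -> M; peptide=MSYIRLGTM
pos 28: AUU -> I; peptide=MSYIRLGTMI
pos 31: CGC -> R; peptide=MSYIRLGTMIR
pos 34: GGA -> G; peptide=MSYIRLGTMIRG
pos 37: UAA -> STOP

Answer: MSYIRLGTMIRG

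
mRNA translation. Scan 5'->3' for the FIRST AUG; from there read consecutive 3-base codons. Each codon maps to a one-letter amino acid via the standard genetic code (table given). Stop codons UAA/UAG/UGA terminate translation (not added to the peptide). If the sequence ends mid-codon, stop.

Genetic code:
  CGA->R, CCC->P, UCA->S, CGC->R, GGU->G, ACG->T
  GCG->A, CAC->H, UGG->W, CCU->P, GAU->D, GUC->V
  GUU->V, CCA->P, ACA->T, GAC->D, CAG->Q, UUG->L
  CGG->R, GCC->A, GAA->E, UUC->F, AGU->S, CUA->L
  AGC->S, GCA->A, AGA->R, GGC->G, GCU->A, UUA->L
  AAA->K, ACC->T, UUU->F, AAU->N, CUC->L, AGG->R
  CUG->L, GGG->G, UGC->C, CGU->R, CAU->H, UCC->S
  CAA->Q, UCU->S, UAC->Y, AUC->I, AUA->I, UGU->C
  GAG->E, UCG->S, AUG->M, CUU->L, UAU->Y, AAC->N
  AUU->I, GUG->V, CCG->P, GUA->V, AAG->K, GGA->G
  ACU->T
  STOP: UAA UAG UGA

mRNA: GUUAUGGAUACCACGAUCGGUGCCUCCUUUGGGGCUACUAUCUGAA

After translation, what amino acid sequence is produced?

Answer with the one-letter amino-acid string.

start AUG at pos 3
pos 3: AUG -> M; peptide=M
pos 6: GAU -> D; peptide=MD
pos 9: ACC -> T; peptide=MDT
pos 12: ACG -> T; peptide=MDTT
pos 15: AUC -> I; peptide=MDTTI
pos 18: GGU -> G; peptide=MDTTIG
pos 21: GCC -> A; peptide=MDTTIGA
pos 24: UCC -> S; peptide=MDTTIGAS
pos 27: UUU -> F; peptide=MDTTIGASF
pos 30: GGG -> G; peptide=MDTTIGASFG
pos 33: GCU -> A; peptide=MDTTIGASFGA
pos 36: ACU -> T; peptide=MDTTIGASFGAT
pos 39: AUC -> I; peptide=MDTTIGASFGATI
pos 42: UGA -> STOP

Answer: MDTTIGASFGATI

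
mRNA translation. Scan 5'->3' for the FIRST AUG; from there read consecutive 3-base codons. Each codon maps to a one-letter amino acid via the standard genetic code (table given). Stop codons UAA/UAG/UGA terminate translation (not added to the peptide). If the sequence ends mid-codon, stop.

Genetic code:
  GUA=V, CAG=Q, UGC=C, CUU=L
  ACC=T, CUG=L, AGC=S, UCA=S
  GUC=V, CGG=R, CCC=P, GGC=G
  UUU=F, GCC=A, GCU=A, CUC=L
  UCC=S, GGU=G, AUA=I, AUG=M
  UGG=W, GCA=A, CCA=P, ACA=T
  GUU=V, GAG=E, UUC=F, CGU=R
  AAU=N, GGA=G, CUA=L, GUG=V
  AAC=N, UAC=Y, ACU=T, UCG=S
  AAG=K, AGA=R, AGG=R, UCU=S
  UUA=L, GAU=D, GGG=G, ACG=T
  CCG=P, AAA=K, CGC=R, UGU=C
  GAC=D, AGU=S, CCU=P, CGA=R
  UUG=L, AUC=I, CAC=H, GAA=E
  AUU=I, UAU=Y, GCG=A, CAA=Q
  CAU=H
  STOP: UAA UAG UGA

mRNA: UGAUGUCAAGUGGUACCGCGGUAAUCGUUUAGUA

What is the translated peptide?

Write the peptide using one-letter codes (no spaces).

Answer: MSSGTAVIV

Derivation:
start AUG at pos 2
pos 2: AUG -> M; peptide=M
pos 5: UCA -> S; peptide=MS
pos 8: AGU -> S; peptide=MSS
pos 11: GGU -> G; peptide=MSSG
pos 14: ACC -> T; peptide=MSSGT
pos 17: GCG -> A; peptide=MSSGTA
pos 20: GUA -> V; peptide=MSSGTAV
pos 23: AUC -> I; peptide=MSSGTAVI
pos 26: GUU -> V; peptide=MSSGTAVIV
pos 29: UAG -> STOP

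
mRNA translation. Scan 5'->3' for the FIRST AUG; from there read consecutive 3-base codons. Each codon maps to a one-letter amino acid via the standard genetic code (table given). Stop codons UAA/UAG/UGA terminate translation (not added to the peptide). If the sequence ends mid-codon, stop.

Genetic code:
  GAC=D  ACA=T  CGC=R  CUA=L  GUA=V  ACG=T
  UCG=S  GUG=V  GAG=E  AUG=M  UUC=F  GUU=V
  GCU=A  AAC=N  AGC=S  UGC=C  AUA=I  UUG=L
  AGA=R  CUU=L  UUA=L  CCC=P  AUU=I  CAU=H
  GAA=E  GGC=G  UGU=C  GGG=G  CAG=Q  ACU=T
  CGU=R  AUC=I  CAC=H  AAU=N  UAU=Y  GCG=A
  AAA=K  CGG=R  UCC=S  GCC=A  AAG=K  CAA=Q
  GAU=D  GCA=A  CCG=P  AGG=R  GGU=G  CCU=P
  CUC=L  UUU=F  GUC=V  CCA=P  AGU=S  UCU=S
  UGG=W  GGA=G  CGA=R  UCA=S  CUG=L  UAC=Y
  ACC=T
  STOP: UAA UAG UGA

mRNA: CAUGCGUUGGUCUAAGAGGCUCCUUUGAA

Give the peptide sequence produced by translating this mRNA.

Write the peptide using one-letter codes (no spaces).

start AUG at pos 1
pos 1: AUG -> M; peptide=M
pos 4: CGU -> R; peptide=MR
pos 7: UGG -> W; peptide=MRW
pos 10: UCU -> S; peptide=MRWS
pos 13: AAG -> K; peptide=MRWSK
pos 16: AGG -> R; peptide=MRWSKR
pos 19: CUC -> L; peptide=MRWSKRL
pos 22: CUU -> L; peptide=MRWSKRLL
pos 25: UGA -> STOP

Answer: MRWSKRLL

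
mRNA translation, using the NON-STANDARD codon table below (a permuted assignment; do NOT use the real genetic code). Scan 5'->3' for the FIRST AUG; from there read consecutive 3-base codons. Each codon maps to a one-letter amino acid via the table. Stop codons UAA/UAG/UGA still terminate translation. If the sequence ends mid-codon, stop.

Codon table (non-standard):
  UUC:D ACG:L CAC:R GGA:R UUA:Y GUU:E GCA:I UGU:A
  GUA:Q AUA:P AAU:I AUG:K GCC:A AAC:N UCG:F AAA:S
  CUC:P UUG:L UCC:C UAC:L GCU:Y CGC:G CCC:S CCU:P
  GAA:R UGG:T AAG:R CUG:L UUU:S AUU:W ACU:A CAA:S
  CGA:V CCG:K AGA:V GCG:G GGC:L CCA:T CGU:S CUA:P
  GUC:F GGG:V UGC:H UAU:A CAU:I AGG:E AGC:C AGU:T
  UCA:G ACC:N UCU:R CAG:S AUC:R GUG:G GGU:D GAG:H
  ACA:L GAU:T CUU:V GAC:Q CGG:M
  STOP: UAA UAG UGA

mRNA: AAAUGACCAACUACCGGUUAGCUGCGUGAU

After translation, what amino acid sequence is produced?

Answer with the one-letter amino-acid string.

start AUG at pos 2
pos 2: AUG -> K; peptide=K
pos 5: ACC -> N; peptide=KN
pos 8: AAC -> N; peptide=KNN
pos 11: UAC -> L; peptide=KNNL
pos 14: CGG -> M; peptide=KNNLM
pos 17: UUA -> Y; peptide=KNNLMY
pos 20: GCU -> Y; peptide=KNNLMYY
pos 23: GCG -> G; peptide=KNNLMYYG
pos 26: UGA -> STOP

Answer: KNNLMYYG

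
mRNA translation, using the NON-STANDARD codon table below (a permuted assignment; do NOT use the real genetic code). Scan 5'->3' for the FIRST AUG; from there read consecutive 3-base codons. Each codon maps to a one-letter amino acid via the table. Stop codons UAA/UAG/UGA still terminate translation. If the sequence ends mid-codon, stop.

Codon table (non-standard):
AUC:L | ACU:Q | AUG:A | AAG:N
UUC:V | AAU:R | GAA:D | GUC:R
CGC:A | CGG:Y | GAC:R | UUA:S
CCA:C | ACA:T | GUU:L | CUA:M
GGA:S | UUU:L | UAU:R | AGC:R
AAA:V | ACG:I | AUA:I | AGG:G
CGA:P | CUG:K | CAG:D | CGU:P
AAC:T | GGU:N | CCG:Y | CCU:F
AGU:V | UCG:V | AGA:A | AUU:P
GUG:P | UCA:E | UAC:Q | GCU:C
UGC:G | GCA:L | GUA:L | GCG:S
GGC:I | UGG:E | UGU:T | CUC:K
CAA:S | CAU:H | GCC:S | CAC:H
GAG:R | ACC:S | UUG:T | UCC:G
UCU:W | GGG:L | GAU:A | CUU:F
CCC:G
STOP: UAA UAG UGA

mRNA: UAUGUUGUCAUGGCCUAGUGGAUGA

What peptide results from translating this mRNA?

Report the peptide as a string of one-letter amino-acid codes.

Answer: ATEEFVS

Derivation:
start AUG at pos 1
pos 1: AUG -> A; peptide=A
pos 4: UUG -> T; peptide=AT
pos 7: UCA -> E; peptide=ATE
pos 10: UGG -> E; peptide=ATEE
pos 13: CCU -> F; peptide=ATEEF
pos 16: AGU -> V; peptide=ATEEFV
pos 19: GGA -> S; peptide=ATEEFVS
pos 22: UGA -> STOP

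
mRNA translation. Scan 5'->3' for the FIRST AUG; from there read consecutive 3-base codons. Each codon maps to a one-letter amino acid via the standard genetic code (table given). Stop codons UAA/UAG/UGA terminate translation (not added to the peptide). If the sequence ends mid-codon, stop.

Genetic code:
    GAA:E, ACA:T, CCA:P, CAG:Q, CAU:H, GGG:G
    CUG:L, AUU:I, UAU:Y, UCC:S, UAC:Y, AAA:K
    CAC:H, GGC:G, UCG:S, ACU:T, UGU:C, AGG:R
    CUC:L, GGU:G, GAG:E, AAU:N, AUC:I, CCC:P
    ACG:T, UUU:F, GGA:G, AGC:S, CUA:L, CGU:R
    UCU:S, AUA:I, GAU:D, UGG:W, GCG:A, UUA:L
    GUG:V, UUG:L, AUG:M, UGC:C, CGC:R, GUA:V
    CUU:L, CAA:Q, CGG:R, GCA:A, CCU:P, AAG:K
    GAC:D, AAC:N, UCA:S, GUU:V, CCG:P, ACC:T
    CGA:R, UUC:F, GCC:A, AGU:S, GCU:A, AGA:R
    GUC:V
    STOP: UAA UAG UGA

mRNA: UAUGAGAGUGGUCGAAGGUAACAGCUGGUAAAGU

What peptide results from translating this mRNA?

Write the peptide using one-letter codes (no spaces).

Answer: MRVVEGNSW

Derivation:
start AUG at pos 1
pos 1: AUG -> M; peptide=M
pos 4: AGA -> R; peptide=MR
pos 7: GUG -> V; peptide=MRV
pos 10: GUC -> V; peptide=MRVV
pos 13: GAA -> E; peptide=MRVVE
pos 16: GGU -> G; peptide=MRVVEG
pos 19: AAC -> N; peptide=MRVVEGN
pos 22: AGC -> S; peptide=MRVVEGNS
pos 25: UGG -> W; peptide=MRVVEGNSW
pos 28: UAA -> STOP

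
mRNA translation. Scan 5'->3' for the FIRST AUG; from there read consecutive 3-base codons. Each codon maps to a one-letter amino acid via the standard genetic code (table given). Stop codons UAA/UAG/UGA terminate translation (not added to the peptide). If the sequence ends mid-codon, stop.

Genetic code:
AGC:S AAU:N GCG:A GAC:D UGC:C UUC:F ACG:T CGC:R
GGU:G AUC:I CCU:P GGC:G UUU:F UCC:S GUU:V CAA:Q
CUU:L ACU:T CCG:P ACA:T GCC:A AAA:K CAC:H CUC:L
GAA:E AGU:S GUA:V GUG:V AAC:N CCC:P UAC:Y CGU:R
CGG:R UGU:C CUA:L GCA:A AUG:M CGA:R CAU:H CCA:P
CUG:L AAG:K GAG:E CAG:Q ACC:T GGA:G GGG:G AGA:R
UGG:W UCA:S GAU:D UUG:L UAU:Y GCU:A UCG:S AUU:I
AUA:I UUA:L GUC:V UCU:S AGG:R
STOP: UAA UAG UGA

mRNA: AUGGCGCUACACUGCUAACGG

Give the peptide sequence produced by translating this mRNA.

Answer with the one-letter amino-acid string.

Answer: MALHC

Derivation:
start AUG at pos 0
pos 0: AUG -> M; peptide=M
pos 3: GCG -> A; peptide=MA
pos 6: CUA -> L; peptide=MAL
pos 9: CAC -> H; peptide=MALH
pos 12: UGC -> C; peptide=MALHC
pos 15: UAA -> STOP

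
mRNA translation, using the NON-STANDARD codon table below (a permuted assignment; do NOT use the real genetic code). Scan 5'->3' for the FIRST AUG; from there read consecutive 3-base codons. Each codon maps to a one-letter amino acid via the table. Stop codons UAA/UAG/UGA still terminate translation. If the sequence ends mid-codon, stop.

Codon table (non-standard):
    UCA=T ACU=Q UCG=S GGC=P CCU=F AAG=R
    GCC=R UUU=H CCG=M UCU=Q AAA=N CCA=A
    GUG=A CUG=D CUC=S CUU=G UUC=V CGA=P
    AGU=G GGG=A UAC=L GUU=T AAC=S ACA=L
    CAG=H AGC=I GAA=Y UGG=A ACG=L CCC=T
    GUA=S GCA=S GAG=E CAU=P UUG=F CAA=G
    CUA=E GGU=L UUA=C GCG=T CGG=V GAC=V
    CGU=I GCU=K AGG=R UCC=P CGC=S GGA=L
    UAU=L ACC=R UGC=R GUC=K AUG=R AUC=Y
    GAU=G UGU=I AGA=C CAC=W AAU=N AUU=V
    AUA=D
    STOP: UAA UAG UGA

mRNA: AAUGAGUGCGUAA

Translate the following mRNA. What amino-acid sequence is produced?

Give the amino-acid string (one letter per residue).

Answer: RGT

Derivation:
start AUG at pos 1
pos 1: AUG -> R; peptide=R
pos 4: AGU -> G; peptide=RG
pos 7: GCG -> T; peptide=RGT
pos 10: UAA -> STOP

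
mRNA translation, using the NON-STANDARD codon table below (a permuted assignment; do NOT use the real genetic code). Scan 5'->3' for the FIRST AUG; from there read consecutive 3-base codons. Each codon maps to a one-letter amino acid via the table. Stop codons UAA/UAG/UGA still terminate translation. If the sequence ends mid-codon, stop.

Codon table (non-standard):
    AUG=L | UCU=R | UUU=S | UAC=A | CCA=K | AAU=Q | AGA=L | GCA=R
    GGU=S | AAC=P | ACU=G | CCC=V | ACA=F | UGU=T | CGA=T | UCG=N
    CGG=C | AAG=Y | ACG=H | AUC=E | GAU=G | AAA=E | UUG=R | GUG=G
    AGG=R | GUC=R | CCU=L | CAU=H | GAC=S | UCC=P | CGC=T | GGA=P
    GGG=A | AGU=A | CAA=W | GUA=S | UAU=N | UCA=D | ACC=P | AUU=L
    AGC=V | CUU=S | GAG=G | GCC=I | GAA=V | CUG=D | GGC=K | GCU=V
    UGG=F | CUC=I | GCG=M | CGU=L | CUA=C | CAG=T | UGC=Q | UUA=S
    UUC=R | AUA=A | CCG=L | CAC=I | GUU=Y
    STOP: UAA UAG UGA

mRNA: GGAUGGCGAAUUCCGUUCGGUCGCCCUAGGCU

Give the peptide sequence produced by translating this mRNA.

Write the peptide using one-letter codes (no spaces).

start AUG at pos 2
pos 2: AUG -> L; peptide=L
pos 5: GCG -> M; peptide=LM
pos 8: AAU -> Q; peptide=LMQ
pos 11: UCC -> P; peptide=LMQP
pos 14: GUU -> Y; peptide=LMQPY
pos 17: CGG -> C; peptide=LMQPYC
pos 20: UCG -> N; peptide=LMQPYCN
pos 23: CCC -> V; peptide=LMQPYCNV
pos 26: UAG -> STOP

Answer: LMQPYCNV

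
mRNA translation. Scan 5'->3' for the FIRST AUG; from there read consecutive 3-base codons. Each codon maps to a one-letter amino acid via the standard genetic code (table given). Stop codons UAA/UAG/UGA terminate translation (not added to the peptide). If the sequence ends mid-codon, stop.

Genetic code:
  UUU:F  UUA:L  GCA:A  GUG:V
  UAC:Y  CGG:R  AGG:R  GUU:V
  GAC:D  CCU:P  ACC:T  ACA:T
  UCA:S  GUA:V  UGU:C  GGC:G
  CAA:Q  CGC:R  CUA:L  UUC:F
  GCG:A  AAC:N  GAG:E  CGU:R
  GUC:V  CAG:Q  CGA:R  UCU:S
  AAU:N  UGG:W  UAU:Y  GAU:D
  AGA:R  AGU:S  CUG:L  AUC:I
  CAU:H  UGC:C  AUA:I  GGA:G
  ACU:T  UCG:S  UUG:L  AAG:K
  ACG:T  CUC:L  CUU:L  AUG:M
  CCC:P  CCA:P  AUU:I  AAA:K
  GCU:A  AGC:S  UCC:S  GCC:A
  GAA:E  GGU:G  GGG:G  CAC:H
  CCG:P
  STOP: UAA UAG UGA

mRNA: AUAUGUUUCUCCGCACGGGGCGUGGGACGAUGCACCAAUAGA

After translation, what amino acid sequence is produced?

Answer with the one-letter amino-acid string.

Answer: MFLRTGRGTMHQ

Derivation:
start AUG at pos 2
pos 2: AUG -> M; peptide=M
pos 5: UUU -> F; peptide=MF
pos 8: CUC -> L; peptide=MFL
pos 11: CGC -> R; peptide=MFLR
pos 14: ACG -> T; peptide=MFLRT
pos 17: GGG -> G; peptide=MFLRTG
pos 20: CGU -> R; peptide=MFLRTGR
pos 23: GGG -> G; peptide=MFLRTGRG
pos 26: ACG -> T; peptide=MFLRTGRGT
pos 29: AUG -> M; peptide=MFLRTGRGTM
pos 32: CAC -> H; peptide=MFLRTGRGTMH
pos 35: CAA -> Q; peptide=MFLRTGRGTMHQ
pos 38: UAG -> STOP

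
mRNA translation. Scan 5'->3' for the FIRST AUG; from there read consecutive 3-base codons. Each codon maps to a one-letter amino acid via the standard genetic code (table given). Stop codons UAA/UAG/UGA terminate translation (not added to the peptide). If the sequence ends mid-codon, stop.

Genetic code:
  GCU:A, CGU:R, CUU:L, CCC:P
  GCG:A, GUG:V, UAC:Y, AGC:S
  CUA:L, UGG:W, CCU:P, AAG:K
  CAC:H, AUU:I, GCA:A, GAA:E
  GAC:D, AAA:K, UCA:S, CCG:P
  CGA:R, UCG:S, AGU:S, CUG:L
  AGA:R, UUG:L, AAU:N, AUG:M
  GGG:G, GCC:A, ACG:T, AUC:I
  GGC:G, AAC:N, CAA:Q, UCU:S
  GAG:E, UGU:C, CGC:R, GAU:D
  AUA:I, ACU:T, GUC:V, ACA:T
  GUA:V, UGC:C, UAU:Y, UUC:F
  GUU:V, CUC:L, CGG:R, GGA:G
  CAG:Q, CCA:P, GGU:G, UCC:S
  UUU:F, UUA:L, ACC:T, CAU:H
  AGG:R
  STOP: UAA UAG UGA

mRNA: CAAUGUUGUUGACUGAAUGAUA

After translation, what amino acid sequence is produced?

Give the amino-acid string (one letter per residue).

Answer: MLLTE

Derivation:
start AUG at pos 2
pos 2: AUG -> M; peptide=M
pos 5: UUG -> L; peptide=ML
pos 8: UUG -> L; peptide=MLL
pos 11: ACU -> T; peptide=MLLT
pos 14: GAA -> E; peptide=MLLTE
pos 17: UGA -> STOP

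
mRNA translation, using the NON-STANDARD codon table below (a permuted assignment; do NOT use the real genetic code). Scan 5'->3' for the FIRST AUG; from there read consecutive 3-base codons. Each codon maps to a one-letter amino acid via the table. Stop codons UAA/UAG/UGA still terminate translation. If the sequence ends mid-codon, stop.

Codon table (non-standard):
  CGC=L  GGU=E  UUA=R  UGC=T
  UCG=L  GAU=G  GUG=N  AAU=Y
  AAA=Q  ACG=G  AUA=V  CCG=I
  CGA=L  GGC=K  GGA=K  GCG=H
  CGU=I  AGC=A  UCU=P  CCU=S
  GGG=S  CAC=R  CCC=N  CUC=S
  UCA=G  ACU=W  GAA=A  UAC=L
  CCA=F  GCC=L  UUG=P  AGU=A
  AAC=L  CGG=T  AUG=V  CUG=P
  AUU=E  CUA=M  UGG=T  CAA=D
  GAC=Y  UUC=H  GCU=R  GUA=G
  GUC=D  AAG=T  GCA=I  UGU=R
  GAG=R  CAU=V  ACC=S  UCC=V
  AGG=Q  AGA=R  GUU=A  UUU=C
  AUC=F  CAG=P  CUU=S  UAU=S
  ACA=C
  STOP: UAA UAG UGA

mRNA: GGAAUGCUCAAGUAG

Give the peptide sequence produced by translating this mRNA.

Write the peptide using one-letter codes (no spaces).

start AUG at pos 3
pos 3: AUG -> V; peptide=V
pos 6: CUC -> S; peptide=VS
pos 9: AAG -> T; peptide=VST
pos 12: UAG -> STOP

Answer: VST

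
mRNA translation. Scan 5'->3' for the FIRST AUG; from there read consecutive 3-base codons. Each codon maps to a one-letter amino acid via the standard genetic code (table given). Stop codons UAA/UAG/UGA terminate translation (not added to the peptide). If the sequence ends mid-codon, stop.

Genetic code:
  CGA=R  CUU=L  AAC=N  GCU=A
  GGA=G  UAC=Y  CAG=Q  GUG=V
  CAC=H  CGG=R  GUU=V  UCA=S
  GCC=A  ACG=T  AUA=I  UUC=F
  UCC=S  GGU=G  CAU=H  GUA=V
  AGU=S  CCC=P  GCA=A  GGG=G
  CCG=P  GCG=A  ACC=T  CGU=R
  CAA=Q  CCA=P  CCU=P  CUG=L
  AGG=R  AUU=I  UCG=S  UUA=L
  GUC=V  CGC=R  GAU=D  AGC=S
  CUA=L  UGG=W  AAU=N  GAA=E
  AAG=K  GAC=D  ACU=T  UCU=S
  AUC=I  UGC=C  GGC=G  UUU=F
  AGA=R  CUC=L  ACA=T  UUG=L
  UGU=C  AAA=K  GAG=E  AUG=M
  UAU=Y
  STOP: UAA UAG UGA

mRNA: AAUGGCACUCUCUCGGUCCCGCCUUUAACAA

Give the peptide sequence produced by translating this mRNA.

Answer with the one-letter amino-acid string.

start AUG at pos 1
pos 1: AUG -> M; peptide=M
pos 4: GCA -> A; peptide=MA
pos 7: CUC -> L; peptide=MAL
pos 10: UCU -> S; peptide=MALS
pos 13: CGG -> R; peptide=MALSR
pos 16: UCC -> S; peptide=MALSRS
pos 19: CGC -> R; peptide=MALSRSR
pos 22: CUU -> L; peptide=MALSRSRL
pos 25: UAA -> STOP

Answer: MALSRSRL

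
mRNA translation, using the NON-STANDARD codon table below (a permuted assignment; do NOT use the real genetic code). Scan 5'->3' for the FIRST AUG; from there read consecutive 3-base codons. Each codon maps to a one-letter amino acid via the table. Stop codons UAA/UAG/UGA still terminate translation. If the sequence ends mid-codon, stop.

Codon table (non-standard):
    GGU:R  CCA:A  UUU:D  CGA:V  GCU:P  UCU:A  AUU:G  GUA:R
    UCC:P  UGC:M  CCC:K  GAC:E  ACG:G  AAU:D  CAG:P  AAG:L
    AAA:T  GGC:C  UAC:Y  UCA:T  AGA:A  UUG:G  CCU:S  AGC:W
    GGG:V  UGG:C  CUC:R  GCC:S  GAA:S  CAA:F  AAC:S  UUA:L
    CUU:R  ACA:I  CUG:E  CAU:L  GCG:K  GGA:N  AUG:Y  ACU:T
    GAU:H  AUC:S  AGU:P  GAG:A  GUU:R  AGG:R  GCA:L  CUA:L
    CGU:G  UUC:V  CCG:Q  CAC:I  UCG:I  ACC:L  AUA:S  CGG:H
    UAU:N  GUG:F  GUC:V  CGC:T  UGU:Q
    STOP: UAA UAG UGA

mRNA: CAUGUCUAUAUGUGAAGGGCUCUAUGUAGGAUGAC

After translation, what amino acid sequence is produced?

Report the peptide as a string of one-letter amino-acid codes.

start AUG at pos 1
pos 1: AUG -> Y; peptide=Y
pos 4: UCU -> A; peptide=YA
pos 7: AUA -> S; peptide=YAS
pos 10: UGU -> Q; peptide=YASQ
pos 13: GAA -> S; peptide=YASQS
pos 16: GGG -> V; peptide=YASQSV
pos 19: CUC -> R; peptide=YASQSVR
pos 22: UAU -> N; peptide=YASQSVRN
pos 25: GUA -> R; peptide=YASQSVRNR
pos 28: GGA -> N; peptide=YASQSVRNRN
pos 31: UGA -> STOP

Answer: YASQSVRNRN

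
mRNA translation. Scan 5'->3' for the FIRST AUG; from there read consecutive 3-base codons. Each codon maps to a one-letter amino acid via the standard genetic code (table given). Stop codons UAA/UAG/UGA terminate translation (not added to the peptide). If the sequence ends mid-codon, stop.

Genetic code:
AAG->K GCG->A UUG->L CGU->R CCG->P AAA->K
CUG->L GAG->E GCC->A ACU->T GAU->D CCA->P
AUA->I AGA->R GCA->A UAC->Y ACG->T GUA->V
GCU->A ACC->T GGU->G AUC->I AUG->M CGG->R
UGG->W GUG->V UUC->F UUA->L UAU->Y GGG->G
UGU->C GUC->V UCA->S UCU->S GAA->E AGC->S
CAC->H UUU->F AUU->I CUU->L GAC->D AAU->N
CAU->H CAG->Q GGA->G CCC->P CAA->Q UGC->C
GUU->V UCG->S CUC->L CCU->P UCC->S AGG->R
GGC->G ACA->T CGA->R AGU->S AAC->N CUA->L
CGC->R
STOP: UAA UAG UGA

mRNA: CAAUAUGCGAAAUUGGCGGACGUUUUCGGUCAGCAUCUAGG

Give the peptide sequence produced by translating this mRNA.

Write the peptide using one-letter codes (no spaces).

Answer: MRNWRTFSVSI

Derivation:
start AUG at pos 4
pos 4: AUG -> M; peptide=M
pos 7: CGA -> R; peptide=MR
pos 10: AAU -> N; peptide=MRN
pos 13: UGG -> W; peptide=MRNW
pos 16: CGG -> R; peptide=MRNWR
pos 19: ACG -> T; peptide=MRNWRT
pos 22: UUU -> F; peptide=MRNWRTF
pos 25: UCG -> S; peptide=MRNWRTFS
pos 28: GUC -> V; peptide=MRNWRTFSV
pos 31: AGC -> S; peptide=MRNWRTFSVS
pos 34: AUC -> I; peptide=MRNWRTFSVSI
pos 37: UAG -> STOP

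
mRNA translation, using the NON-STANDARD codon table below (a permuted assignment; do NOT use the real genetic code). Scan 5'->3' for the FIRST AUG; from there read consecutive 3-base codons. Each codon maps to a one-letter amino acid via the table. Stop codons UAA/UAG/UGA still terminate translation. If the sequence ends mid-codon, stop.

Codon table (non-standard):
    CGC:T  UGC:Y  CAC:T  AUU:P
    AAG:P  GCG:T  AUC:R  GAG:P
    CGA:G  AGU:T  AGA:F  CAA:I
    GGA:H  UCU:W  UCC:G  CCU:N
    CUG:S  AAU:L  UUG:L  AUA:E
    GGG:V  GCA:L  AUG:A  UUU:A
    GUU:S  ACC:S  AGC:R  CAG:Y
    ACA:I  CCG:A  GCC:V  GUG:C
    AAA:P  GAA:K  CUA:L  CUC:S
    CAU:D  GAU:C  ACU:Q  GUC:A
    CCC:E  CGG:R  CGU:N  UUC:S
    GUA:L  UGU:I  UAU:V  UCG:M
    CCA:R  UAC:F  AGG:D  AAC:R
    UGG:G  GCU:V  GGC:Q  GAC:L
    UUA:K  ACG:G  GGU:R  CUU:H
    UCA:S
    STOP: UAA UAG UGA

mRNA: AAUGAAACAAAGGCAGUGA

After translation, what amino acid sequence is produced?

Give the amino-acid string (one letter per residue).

start AUG at pos 1
pos 1: AUG -> A; peptide=A
pos 4: AAA -> P; peptide=AP
pos 7: CAA -> I; peptide=API
pos 10: AGG -> D; peptide=APID
pos 13: CAG -> Y; peptide=APIDY
pos 16: UGA -> STOP

Answer: APIDY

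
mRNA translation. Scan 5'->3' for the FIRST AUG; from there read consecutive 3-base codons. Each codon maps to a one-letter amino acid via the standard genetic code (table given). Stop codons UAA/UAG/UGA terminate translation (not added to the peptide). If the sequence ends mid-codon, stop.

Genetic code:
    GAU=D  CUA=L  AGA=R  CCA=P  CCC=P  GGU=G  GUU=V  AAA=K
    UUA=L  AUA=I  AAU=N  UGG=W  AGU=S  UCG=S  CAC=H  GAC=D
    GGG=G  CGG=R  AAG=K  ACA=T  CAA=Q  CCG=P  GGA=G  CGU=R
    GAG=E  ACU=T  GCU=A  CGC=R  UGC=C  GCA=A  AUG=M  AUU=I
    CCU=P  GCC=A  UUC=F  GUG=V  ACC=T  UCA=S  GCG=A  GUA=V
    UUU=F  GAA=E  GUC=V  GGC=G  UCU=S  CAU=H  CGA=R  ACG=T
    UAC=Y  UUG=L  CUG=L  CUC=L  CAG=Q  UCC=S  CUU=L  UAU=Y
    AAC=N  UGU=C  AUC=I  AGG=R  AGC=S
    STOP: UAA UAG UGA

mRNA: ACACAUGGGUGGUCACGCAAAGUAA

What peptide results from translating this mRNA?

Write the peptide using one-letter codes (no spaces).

Answer: MGGHAK

Derivation:
start AUG at pos 4
pos 4: AUG -> M; peptide=M
pos 7: GGU -> G; peptide=MG
pos 10: GGU -> G; peptide=MGG
pos 13: CAC -> H; peptide=MGGH
pos 16: GCA -> A; peptide=MGGHA
pos 19: AAG -> K; peptide=MGGHAK
pos 22: UAA -> STOP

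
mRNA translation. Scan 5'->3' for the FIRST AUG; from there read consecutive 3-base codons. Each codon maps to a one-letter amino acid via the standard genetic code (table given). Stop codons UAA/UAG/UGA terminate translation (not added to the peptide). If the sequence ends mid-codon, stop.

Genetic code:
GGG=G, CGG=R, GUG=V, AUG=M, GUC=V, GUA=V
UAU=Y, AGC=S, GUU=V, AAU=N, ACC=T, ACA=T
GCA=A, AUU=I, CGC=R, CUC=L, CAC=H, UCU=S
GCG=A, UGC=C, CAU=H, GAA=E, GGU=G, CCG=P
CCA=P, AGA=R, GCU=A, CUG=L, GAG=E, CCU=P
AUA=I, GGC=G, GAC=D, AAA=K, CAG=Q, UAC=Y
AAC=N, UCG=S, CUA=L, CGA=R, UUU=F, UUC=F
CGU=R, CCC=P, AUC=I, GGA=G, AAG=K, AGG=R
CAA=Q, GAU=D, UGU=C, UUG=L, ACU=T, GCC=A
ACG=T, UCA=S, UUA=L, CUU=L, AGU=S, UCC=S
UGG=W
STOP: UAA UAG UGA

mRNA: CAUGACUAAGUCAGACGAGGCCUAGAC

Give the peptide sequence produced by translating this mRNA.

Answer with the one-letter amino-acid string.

start AUG at pos 1
pos 1: AUG -> M; peptide=M
pos 4: ACU -> T; peptide=MT
pos 7: AAG -> K; peptide=MTK
pos 10: UCA -> S; peptide=MTKS
pos 13: GAC -> D; peptide=MTKSD
pos 16: GAG -> E; peptide=MTKSDE
pos 19: GCC -> A; peptide=MTKSDEA
pos 22: UAG -> STOP

Answer: MTKSDEA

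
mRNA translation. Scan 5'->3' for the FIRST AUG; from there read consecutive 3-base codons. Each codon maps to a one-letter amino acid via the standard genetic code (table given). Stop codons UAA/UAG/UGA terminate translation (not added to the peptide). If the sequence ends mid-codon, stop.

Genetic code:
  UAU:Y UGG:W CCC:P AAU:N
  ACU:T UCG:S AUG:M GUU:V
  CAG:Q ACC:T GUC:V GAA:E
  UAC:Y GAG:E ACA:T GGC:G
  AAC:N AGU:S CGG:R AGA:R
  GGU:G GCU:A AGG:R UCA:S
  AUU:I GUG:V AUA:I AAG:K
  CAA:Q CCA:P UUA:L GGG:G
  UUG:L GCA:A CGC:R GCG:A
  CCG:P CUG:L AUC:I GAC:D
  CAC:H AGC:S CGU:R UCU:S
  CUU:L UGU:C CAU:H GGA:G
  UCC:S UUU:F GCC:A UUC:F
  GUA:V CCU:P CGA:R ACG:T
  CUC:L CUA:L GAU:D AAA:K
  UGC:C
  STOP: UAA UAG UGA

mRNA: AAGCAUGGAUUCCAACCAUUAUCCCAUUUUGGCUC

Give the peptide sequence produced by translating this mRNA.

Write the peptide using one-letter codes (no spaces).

start AUG at pos 4
pos 4: AUG -> M; peptide=M
pos 7: GAU -> D; peptide=MD
pos 10: UCC -> S; peptide=MDS
pos 13: AAC -> N; peptide=MDSN
pos 16: CAU -> H; peptide=MDSNH
pos 19: UAU -> Y; peptide=MDSNHY
pos 22: CCC -> P; peptide=MDSNHYP
pos 25: AUU -> I; peptide=MDSNHYPI
pos 28: UUG -> L; peptide=MDSNHYPIL
pos 31: GCU -> A; peptide=MDSNHYPILA
pos 34: only 1 nt remain (<3), stop (end of mRNA)

Answer: MDSNHYPILA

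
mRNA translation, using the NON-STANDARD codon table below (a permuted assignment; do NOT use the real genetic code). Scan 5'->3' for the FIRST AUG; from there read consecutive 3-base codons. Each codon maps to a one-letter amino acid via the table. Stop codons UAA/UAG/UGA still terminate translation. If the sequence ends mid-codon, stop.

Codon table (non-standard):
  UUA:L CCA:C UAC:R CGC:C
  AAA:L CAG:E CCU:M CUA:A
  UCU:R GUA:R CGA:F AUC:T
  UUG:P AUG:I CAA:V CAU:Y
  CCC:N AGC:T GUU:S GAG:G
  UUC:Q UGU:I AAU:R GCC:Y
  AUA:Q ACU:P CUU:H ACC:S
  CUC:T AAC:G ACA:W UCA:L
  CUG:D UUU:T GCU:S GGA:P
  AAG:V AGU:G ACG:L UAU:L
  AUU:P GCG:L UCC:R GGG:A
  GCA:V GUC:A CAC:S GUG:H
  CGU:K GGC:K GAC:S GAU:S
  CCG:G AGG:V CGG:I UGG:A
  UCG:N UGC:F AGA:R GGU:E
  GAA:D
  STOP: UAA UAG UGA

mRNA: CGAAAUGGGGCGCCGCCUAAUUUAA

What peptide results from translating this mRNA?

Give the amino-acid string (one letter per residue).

Answer: IACCAP

Derivation:
start AUG at pos 4
pos 4: AUG -> I; peptide=I
pos 7: GGG -> A; peptide=IA
pos 10: CGC -> C; peptide=IAC
pos 13: CGC -> C; peptide=IACC
pos 16: CUA -> A; peptide=IACCA
pos 19: AUU -> P; peptide=IACCAP
pos 22: UAA -> STOP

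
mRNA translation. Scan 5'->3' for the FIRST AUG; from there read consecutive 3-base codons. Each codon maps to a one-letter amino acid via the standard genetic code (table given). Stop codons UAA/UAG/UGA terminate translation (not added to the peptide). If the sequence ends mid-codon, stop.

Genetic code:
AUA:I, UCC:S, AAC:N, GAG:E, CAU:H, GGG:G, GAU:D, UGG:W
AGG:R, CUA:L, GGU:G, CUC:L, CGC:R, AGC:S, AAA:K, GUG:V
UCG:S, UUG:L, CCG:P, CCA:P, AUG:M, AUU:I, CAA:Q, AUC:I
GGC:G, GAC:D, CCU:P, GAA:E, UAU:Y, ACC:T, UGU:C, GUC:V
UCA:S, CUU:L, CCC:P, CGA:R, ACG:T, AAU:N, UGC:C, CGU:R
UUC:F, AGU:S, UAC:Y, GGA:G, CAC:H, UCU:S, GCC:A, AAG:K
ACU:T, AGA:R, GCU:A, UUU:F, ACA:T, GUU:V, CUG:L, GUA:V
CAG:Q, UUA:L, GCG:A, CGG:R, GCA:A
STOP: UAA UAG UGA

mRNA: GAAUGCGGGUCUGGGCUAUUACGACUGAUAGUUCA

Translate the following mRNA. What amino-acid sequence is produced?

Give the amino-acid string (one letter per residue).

Answer: MRVWAITTDSS

Derivation:
start AUG at pos 2
pos 2: AUG -> M; peptide=M
pos 5: CGG -> R; peptide=MR
pos 8: GUC -> V; peptide=MRV
pos 11: UGG -> W; peptide=MRVW
pos 14: GCU -> A; peptide=MRVWA
pos 17: AUU -> I; peptide=MRVWAI
pos 20: ACG -> T; peptide=MRVWAIT
pos 23: ACU -> T; peptide=MRVWAITT
pos 26: GAU -> D; peptide=MRVWAITTD
pos 29: AGU -> S; peptide=MRVWAITTDS
pos 32: UCA -> S; peptide=MRVWAITTDSS
pos 35: only 0 nt remain (<3), stop (end of mRNA)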